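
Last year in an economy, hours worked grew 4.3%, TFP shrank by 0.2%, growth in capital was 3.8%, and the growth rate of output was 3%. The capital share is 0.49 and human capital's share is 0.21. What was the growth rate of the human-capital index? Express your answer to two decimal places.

Labor's share = 1 − 0.49 − 0.21 = 0.3.
gY = gA + 0.49×3.8 + 0.3×4.3 + 0.21×g.
0.21×g = 3 + 0.2 − 3.152 = 0.048.
g = 0.048 / 0.21 = 0.2286%.

0.23%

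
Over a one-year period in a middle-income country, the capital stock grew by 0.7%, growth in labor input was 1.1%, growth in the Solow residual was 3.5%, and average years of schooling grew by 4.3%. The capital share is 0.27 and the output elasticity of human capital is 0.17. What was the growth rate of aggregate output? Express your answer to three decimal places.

5.036%

Labor's share = 1 − 0.27 − 0.17 = 0.56.
The capital stock: 0.27 × 0.7 = 0.189 pp.
Average years of schooling: 0.17 × 4.3 = 0.731 pp.
Labor input: 0.56 × 1.1 = 0.616 pp.
Output growth = 3.5 + 1.536 = 5.036%.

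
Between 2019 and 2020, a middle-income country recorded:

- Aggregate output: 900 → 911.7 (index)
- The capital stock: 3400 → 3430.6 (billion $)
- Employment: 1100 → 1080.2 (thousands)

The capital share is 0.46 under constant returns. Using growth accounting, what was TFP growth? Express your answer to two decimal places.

1.86%

Aggregate output growth = (911.7 − 900) / 900 = 1.3%.
The capital stock growth = (3430.6 − 3400) / 3400 = 0.9%.
Employment growth = (1080.2 − 1100) / 1100 = -1.8%.
Labor's share = 1 − 0.46 = 0.54.
The capital stock: 0.46 × 0.9 = 0.414 pp.
Employment: 0.54 × (-1.8) = -0.972 pp.
TFP growth = 1.3 + 0.558 = 1.858%.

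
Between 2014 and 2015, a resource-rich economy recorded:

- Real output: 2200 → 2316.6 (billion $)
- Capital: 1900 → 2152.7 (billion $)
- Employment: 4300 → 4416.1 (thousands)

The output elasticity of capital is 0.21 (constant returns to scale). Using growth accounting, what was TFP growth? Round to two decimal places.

Real output growth = (2316.6 − 2200) / 2200 = 5.3%.
Capital growth = (2152.7 − 1900) / 1900 = 13.3%.
Employment growth = (4416.1 − 4300) / 4300 = 2.7%.
Labor's share = 1 − 0.21 = 0.79.
Capital: 0.21 × 13.3 = 2.793 pp.
Employment: 0.79 × 2.7 = 2.133 pp.
TFP growth = 5.3 − 4.926 = 0.374%.

0.37%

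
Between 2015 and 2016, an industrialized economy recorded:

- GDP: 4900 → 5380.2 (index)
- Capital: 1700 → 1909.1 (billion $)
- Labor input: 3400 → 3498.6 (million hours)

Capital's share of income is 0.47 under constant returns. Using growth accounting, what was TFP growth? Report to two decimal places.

2.48%

GDP growth = (5380.2 − 4900) / 4900 = 9.8%.
Capital growth = (1909.1 − 1700) / 1700 = 12.3%.
Labor input growth = (3498.6 − 3400) / 3400 = 2.9%.
Labor's share = 1 − 0.47 = 0.53.
Capital: 0.47 × 12.3 = 5.781 pp.
Labor input: 0.53 × 2.9 = 1.537 pp.
TFP growth = 9.8 − 7.318 = 2.482%.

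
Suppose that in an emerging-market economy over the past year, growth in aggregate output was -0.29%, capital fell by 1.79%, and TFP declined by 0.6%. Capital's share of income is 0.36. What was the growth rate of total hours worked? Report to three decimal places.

Labor's share = 1 − 0.36 = 0.64.
gY = gA + 0.36×(-1.79) + 0.64×g.
0.64×g = -0.29 + 0.6 + 0.6444 = 0.9544.
g = 0.9544 / 0.64 = 1.49125%.

Total hours worked growth was 1.491%.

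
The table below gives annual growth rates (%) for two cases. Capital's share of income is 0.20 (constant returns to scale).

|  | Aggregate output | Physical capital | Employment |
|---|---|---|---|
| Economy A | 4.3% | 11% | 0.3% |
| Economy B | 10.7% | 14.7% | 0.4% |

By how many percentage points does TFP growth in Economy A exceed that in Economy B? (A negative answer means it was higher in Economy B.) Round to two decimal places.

Labor's share = 1 − 0.2 = 0.8.
Economy A: TFP = 4.3 − 2.2 − 0.24 = 1.86%.
Economy B: TFP = 10.7 − 2.94 − 0.32 = 7.44%.
Difference = 1.86 − (7.44) = -5.58 pp.

-5.58 percentage points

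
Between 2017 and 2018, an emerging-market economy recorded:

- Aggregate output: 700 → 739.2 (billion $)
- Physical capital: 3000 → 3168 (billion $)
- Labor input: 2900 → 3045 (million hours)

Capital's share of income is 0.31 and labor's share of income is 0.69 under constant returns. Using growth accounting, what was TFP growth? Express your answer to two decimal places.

0.41%

Aggregate output growth = (739.2 − 700) / 700 = 5.6%.
Physical capital growth = (3168 − 3000) / 3000 = 5.6%.
Labor input growth = (3045 − 2900) / 2900 = 5%.
Labor's share = 1 − 0.31 = 0.69.
Physical capital: 0.31 × 5.6 = 1.736 pp.
Labor input: 0.69 × 5 = 3.45 pp.
TFP growth = 5.6 − 5.186 = 0.414%.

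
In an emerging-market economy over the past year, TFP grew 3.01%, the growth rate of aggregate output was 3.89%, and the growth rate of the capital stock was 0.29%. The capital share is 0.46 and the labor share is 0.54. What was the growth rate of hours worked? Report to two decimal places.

1.38%

Labor's share = 1 − 0.46 = 0.54.
gY = gA + 0.46×0.29 + 0.54×g.
0.54×g = 3.89 − 3.01 − 0.1334 = 0.7466.
g = 0.7466 / 0.54 = 1.3826%.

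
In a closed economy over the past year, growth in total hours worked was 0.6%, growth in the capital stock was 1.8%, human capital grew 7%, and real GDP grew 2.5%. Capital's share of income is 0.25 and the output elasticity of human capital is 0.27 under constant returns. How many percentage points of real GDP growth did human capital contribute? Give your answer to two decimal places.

Contribution = share × growth = 0.27 × 7 = 1.89 pp.

1.89 percentage points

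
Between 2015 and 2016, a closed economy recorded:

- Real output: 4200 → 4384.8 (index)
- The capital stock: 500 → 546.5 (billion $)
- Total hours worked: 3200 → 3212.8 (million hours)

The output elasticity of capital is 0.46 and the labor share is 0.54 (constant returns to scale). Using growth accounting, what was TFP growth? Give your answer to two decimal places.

Real output growth = (4384.8 − 4200) / 4200 = 4.4%.
The capital stock growth = (546.5 − 500) / 500 = 9.3%.
Total hours worked growth = (3212.8 − 3200) / 3200 = 0.4%.
Labor's share = 1 − 0.46 = 0.54.
The capital stock: 0.46 × 9.3 = 4.278 pp.
Total hours worked: 0.54 × 0.4 = 0.216 pp.
TFP growth = 4.4 − 4.494 = -0.094%.

-0.09%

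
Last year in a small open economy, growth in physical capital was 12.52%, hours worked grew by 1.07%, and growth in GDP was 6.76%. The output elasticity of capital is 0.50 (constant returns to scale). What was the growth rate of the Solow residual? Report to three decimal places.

Labor's share = 1 − 0.5 = 0.5.
Physical capital: 0.5 × 12.52 = 6.26 pp.
Hours worked: 0.5 × 1.07 = 0.535 pp.
TFP growth = 6.76 − 6.795 = -0.035%.

-0.035%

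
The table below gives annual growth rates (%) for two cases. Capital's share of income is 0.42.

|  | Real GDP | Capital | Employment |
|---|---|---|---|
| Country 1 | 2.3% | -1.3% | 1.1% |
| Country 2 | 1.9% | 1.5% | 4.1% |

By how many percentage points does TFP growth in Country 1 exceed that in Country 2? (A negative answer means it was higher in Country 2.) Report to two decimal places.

Labor's share = 1 − 0.42 = 0.58.
Country 1: TFP = 2.3 + 0.546 − 0.638 = 2.208%.
Country 2: TFP = 1.9 − 0.63 − 2.378 = -1.108%.
Difference = 2.208 − (-1.108) = 3.316 pp.

3.32 percentage points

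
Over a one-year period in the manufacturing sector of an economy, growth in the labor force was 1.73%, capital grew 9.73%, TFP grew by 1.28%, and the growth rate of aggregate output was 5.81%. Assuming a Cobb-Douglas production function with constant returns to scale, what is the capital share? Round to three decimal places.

gY = gA + α·gK + (1−α)·gL, so gY − gA − gL = α(gK − gL).
5.81 − 1.28 − 1.73 = α × (9.73 − 1.73).
2.8 = 8 α, so α = 0.35.

The capital share is 0.350.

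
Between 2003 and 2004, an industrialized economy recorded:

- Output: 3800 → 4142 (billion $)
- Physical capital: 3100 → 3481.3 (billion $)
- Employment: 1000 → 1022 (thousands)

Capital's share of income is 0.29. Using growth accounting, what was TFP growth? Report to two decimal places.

3.87%

Output growth = (4142 − 3800) / 3800 = 9%.
Physical capital growth = (3481.3 − 3100) / 3100 = 12.3%.
Employment growth = (1022 − 1000) / 1000 = 2.2%.
Labor's share = 1 − 0.29 = 0.71.
Physical capital: 0.29 × 12.3 = 3.567 pp.
Employment: 0.71 × 2.2 = 1.562 pp.
TFP growth = 9 − 5.129 = 3.871%.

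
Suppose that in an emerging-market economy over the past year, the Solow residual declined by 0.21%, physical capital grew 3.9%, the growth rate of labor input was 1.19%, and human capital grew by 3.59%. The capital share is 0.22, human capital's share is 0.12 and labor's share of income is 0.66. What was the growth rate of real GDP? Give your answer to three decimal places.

Labor's share = 1 − 0.22 − 0.12 = 0.66.
Physical capital: 0.22 × 3.9 = 0.858 pp.
Human capital: 0.12 × 3.59 = 0.4308 pp.
Labor input: 0.66 × 1.19 = 0.7854 pp.
Output growth = -0.21 + 2.0742 = 1.8642%.

1.864%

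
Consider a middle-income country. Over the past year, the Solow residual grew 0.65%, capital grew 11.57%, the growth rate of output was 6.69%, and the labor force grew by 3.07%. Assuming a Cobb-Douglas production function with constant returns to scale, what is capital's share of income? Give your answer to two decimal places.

Capital's share of income is 0.35.

gY = gA + α·gK + (1−α)·gL, so gY − gA − gL = α(gK − gL).
6.69 − 0.65 − 3.07 = α × (11.57 − 3.07).
2.97 = 8.5 α, so α = 0.3494.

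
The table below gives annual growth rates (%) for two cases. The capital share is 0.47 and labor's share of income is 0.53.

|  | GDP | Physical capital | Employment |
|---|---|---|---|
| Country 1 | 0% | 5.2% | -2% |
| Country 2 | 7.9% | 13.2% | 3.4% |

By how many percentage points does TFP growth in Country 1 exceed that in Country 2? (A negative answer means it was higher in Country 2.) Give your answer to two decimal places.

-1.28 percentage points

Labor's share = 1 − 0.47 = 0.53.
Country 1: TFP = 0 − 2.444 + 1.06 = -1.384%.
Country 2: TFP = 7.9 − 6.204 − 1.802 = -0.106%.
Difference = -1.384 − (-0.106) = -1.278 pp.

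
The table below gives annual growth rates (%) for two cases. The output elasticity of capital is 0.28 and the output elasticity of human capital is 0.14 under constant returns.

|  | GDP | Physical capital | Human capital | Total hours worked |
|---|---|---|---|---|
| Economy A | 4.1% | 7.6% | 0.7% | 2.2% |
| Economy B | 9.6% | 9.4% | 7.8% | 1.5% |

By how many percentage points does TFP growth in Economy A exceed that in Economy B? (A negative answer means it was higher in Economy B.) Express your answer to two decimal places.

-4.41 percentage points

Labor's share = 1 − 0.28 − 0.14 = 0.58.
Economy A: TFP = 4.1 − 2.128 − 0.098 − 1.276 = 0.598%.
Economy B: TFP = 9.6 − 2.632 − 1.092 − 0.87 = 5.006%.
Difference = 0.598 − (5.006) = -4.408 pp.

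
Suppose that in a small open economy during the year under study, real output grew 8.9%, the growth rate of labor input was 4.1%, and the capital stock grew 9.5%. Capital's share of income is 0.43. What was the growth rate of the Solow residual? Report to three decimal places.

2.478%

Labor's share = 1 − 0.43 = 0.57.
The capital stock: 0.43 × 9.5 = 4.085 pp.
Labor input: 0.57 × 4.1 = 2.337 pp.
TFP growth = 8.9 − 6.422 = 2.478%.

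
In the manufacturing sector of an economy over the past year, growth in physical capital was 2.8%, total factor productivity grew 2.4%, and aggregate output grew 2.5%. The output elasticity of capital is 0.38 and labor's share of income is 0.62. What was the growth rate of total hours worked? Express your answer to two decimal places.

-1.55%

Labor's share = 1 − 0.38 = 0.62.
gY = gA + 0.38×2.8 + 0.62×g.
0.62×g = 2.5 − 2.4 − 1.064 = -0.964.
g = -0.964 / 0.62 = -1.5548%.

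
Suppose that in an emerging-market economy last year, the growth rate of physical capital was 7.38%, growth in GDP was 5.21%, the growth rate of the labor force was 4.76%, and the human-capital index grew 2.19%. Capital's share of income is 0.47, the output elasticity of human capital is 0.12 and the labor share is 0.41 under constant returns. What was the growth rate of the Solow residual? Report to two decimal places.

Labor's share = 1 − 0.47 − 0.12 = 0.41.
Physical capital: 0.47 × 7.38 = 3.4686 pp.
The human-capital index: 0.12 × 2.19 = 0.2628 pp.
The labor force: 0.41 × 4.76 = 1.9516 pp.
TFP growth = 5.21 − 5.683 = -0.473%.

-0.47%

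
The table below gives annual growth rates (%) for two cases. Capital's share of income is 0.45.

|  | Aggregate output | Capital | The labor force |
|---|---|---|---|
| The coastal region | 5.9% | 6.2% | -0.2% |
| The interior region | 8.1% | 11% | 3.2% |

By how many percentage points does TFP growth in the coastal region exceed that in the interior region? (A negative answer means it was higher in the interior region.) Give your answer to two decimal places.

1.83 percentage points

Labor's share = 1 − 0.45 = 0.55.
The coastal region: TFP = 5.9 − 2.79 + 0.11 = 3.22%.
The interior region: TFP = 8.1 − 4.95 − 1.76 = 1.39%.
Difference = 3.22 − (1.39) = 1.83 pp.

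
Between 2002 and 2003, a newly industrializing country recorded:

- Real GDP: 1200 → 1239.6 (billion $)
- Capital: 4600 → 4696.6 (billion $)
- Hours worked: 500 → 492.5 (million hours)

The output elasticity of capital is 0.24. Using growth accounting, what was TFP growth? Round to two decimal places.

Real GDP growth = (1239.6 − 1200) / 1200 = 3.3%.
Capital growth = (4696.6 − 4600) / 4600 = 2.1%.
Hours worked growth = (492.5 − 500) / 500 = -1.5%.
Labor's share = 1 − 0.24 = 0.76.
Capital: 0.24 × 2.1 = 0.504 pp.
Hours worked: 0.76 × (-1.5) = -1.14 pp.
TFP growth = 3.3 + 0.636 = 3.936%.

3.94%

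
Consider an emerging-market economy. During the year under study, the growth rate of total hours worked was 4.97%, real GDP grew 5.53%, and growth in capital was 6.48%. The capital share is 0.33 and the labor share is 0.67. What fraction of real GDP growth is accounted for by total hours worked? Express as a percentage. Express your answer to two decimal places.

60.22%

Labor's share = 1 − 0.33 = 0.67.
Total hours worked contributed 0.67 × 4.97 = 3.3299 pp.
Share of growth = 3.3299 / 5.53 × 100 = 60.2152%.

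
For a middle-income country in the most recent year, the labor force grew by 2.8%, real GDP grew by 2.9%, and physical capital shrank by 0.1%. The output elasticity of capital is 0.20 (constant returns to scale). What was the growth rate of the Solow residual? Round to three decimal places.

Labor's share = 1 − 0.2 = 0.8.
Physical capital: 0.2 × (-0.1) = -0.02 pp.
The labor force: 0.8 × 2.8 = 2.24 pp.
TFP growth = 2.9 − 2.22 = 0.68%.

0.680%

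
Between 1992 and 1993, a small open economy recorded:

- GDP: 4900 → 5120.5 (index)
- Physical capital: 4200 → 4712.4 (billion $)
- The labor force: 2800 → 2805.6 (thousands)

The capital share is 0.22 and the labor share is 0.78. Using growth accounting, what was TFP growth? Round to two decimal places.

1.66%

GDP growth = (5120.5 − 4900) / 4900 = 4.5%.
Physical capital growth = (4712.4 − 4200) / 4200 = 12.2%.
The labor force growth = (2805.6 − 2800) / 2800 = 0.2%.
Labor's share = 1 − 0.22 = 0.78.
Physical capital: 0.22 × 12.2 = 2.684 pp.
The labor force: 0.78 × 0.2 = 0.156 pp.
TFP growth = 4.5 − 2.84 = 1.66%.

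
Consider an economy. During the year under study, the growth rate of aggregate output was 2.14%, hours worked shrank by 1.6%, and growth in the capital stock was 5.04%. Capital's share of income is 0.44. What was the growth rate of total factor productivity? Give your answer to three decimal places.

0.818%

Labor's share = 1 − 0.44 = 0.56.
The capital stock: 0.44 × 5.04 = 2.2176 pp.
Hours worked: 0.56 × (-1.6) = -0.896 pp.
TFP growth = 2.14 − 1.3216 = 0.8184%.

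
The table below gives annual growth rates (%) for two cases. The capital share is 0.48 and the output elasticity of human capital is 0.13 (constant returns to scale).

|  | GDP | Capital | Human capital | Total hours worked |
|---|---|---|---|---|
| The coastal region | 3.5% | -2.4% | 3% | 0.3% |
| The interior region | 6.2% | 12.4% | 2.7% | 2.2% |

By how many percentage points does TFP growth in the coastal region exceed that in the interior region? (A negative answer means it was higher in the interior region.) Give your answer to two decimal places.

5.11 percentage points

Labor's share = 1 − 0.48 − 0.13 = 0.39.
The coastal region: TFP = 3.5 + 1.152 − 0.39 − 0.117 = 4.145%.
The interior region: TFP = 6.2 − 5.952 − 0.351 − 0.858 = -0.961%.
Difference = 4.145 − (-0.961) = 5.106 pp.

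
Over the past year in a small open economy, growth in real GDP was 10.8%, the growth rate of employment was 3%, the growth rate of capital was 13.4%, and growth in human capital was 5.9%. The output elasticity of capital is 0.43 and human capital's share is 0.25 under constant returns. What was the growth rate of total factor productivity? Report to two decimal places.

Labor's share = 1 − 0.43 − 0.25 = 0.32.
Capital: 0.43 × 13.4 = 5.762 pp.
Human capital: 0.25 × 5.9 = 1.475 pp.
Employment: 0.32 × 3 = 0.96 pp.
TFP growth = 10.8 − 8.197 = 2.603%.

2.60%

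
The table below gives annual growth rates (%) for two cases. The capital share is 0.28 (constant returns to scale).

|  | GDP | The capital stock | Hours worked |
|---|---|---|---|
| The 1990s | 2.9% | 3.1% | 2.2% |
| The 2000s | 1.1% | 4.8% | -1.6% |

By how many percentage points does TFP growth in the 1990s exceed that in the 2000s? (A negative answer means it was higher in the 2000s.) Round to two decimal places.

-0.46 percentage points

Labor's share = 1 − 0.28 = 0.72.
The 1990s: TFP = 2.9 − 0.868 − 1.584 = 0.448%.
The 2000s: TFP = 1.1 − 1.344 + 1.152 = 0.908%.
Difference = 0.448 − (0.908) = -0.46 pp.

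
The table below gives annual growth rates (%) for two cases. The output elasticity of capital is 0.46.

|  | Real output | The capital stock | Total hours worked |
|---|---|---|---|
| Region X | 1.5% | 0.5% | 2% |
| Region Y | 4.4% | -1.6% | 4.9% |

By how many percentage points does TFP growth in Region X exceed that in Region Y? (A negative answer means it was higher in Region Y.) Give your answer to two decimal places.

Labor's share = 1 − 0.46 = 0.54.
Region X: TFP = 1.5 − 0.23 − 1.08 = 0.19%.
Region Y: TFP = 4.4 + 0.736 − 2.646 = 2.49%.
Difference = 0.19 − (2.49) = -2.3 pp.

-2.30 percentage points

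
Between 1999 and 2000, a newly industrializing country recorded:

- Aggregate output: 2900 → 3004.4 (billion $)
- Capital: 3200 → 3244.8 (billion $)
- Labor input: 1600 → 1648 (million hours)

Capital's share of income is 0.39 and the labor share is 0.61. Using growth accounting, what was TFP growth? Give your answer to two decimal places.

Aggregate output growth = (3004.4 − 2900) / 2900 = 3.6%.
Capital growth = (3244.8 − 3200) / 3200 = 1.4%.
Labor input growth = (1648 − 1600) / 1600 = 3%.
Labor's share = 1 − 0.39 = 0.61.
Capital: 0.39 × 1.4 = 0.546 pp.
Labor input: 0.61 × 3 = 1.83 pp.
TFP growth = 3.6 − 2.376 = 1.224%.

1.22%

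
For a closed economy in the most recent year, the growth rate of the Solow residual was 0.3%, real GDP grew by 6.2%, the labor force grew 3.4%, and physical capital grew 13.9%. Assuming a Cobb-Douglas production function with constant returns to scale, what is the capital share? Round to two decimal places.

α = 0.24

gY = gA + α·gK + (1−α)·gL, so gY − gA − gL = α(gK − gL).
6.2 − 0.3 − 3.4 = α × (13.9 − 3.4).
2.5 = 10.5 α, so α = 0.2381.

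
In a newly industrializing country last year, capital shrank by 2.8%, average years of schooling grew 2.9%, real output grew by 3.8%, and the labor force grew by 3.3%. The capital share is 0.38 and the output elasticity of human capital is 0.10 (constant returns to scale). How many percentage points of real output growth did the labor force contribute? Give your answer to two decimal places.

1.72 pp

Labor's share = 1 − 0.38 − 0.1 = 0.52.
Contribution = share × growth = 0.52 × 3.3 = 1.716 pp.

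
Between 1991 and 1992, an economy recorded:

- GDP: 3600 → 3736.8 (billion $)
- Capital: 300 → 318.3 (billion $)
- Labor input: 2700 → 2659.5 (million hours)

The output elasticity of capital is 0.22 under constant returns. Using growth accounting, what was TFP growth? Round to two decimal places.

GDP growth = (3736.8 − 3600) / 3600 = 3.8%.
Capital growth = (318.3 − 300) / 300 = 6.1%.
Labor input growth = (2659.5 − 2700) / 2700 = -1.5%.
Labor's share = 1 − 0.22 = 0.78.
Capital: 0.22 × 6.1 = 1.342 pp.
Labor input: 0.78 × (-1.5) = -1.17 pp.
TFP growth = 3.8 − 0.172 = 3.628%.

3.63%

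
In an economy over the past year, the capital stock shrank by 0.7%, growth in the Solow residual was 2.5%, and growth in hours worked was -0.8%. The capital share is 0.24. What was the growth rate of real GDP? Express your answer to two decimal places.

Labor's share = 1 − 0.24 = 0.76.
The capital stock: 0.24 × (-0.7) = -0.168 pp.
Hours worked: 0.76 × (-0.8) = -0.608 pp.
Output growth = 2.5 + (-0.776) = 1.724%.

1.72%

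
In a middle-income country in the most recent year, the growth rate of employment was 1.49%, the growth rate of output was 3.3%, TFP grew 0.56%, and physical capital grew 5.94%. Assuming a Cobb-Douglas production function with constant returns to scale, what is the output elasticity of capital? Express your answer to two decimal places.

gY = gA + α·gK + (1−α)·gL, so gY − gA − gL = α(gK − gL).
3.3 − 0.56 − 1.49 = α × (5.94 − 1.49).
1.25 = 4.45 α, so α = 0.2809.

α = 0.28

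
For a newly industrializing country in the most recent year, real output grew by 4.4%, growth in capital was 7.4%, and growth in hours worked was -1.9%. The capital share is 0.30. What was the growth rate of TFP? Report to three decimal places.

3.510%

Labor's share = 1 − 0.3 = 0.7.
Capital: 0.3 × 7.4 = 2.22 pp.
Hours worked: 0.7 × (-1.9) = -1.33 pp.
TFP growth = 4.4 − 0.89 = 3.51%.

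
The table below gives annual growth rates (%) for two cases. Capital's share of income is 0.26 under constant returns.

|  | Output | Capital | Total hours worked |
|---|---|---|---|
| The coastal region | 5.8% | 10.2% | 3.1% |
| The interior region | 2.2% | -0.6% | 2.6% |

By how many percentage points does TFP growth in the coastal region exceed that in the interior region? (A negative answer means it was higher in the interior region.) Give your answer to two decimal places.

0.42 percentage points

Labor's share = 1 − 0.26 = 0.74.
The coastal region: TFP = 5.8 − 2.652 − 2.294 = 0.854%.
The interior region: TFP = 2.2 + 0.156 − 1.924 = 0.432%.
Difference = 0.854 − (0.432) = 0.422 pp.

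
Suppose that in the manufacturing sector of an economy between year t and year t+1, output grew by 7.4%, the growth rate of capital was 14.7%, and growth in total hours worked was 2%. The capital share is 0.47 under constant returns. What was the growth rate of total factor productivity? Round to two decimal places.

-0.57%

Labor's share = 1 − 0.47 = 0.53.
Capital: 0.47 × 14.7 = 6.909 pp.
Total hours worked: 0.53 × 2 = 1.06 pp.
TFP growth = 7.4 − 7.969 = -0.569%.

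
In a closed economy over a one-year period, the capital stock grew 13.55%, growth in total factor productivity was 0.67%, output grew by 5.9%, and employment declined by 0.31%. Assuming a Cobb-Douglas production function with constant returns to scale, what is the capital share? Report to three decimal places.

gY = gA + α·gK + (1−α)·gL, so gY − gA − gL = α(gK − gL).
5.9 − 0.67 + 0.31 = α × (13.55 − (-0.31)).
5.54 = 13.86 α, so α = 0.39971.

α = 0.400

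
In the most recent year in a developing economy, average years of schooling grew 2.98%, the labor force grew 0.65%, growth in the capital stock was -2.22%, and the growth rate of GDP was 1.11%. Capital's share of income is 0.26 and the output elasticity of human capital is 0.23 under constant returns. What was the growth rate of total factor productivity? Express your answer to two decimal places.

Labor's share = 1 − 0.26 − 0.23 = 0.51.
The capital stock: 0.26 × (-2.22) = -0.5772 pp.
Average years of schooling: 0.23 × 2.98 = 0.6854 pp.
The labor force: 0.51 × 0.65 = 0.3315 pp.
TFP growth = 1.11 − 0.4397 = 0.6703%.

0.67%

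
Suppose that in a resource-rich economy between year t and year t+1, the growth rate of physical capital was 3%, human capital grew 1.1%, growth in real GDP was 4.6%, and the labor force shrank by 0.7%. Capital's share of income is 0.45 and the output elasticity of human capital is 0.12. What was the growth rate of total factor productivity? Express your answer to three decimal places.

Labor's share = 1 − 0.45 − 0.12 = 0.43.
Physical capital: 0.45 × 3 = 1.35 pp.
Human capital: 0.12 × 1.1 = 0.132 pp.
The labor force: 0.43 × (-0.7) = -0.301 pp.
TFP growth = 4.6 − 1.181 = 3.419%.

3.419%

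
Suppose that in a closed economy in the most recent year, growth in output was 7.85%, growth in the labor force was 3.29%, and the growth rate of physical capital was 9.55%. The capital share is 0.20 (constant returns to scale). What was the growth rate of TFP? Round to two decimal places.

TFP growth was 3.31%.

Labor's share = 1 − 0.2 = 0.8.
Physical capital: 0.2 × 9.55 = 1.91 pp.
The labor force: 0.8 × 3.29 = 2.632 pp.
TFP growth = 7.85 − 4.542 = 3.308%.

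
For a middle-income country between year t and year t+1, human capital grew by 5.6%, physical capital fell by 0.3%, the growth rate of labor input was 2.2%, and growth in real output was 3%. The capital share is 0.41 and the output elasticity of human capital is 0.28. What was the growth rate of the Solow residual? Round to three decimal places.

0.873%

Labor's share = 1 − 0.41 − 0.28 = 0.31.
Physical capital: 0.41 × (-0.3) = -0.123 pp.
Human capital: 0.28 × 5.6 = 1.568 pp.
Labor input: 0.31 × 2.2 = 0.682 pp.
TFP growth = 3 − 2.127 = 0.873%.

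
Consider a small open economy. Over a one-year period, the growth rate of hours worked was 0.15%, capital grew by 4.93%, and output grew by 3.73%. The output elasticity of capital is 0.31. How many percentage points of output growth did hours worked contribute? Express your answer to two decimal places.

Labor's share = 1 − 0.31 = 0.69.
Contribution = share × growth = 0.69 × 0.15 = 0.1035 pp.

0.10 percentage points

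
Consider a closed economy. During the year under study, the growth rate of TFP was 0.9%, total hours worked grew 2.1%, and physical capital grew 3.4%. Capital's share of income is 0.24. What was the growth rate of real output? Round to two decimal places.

Labor's share = 1 − 0.24 = 0.76.
Physical capital: 0.24 × 3.4 = 0.816 pp.
Total hours worked: 0.76 × 2.1 = 1.596 pp.
Output growth = 0.9 + 2.412 = 3.312%.

3.31%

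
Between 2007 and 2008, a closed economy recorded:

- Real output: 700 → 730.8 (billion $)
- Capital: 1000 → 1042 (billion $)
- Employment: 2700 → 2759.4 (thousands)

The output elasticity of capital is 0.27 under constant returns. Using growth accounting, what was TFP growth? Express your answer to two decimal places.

Real output growth = (730.8 − 700) / 700 = 4.4%.
Capital growth = (1042 − 1000) / 1000 = 4.2%.
Employment growth = (2759.4 − 2700) / 2700 = 2.2%.
Labor's share = 1 − 0.27 = 0.73.
Capital: 0.27 × 4.2 = 1.134 pp.
Employment: 0.73 × 2.2 = 1.606 pp.
TFP growth = 4.4 − 2.74 = 1.66%.

TFP growth was 1.66%.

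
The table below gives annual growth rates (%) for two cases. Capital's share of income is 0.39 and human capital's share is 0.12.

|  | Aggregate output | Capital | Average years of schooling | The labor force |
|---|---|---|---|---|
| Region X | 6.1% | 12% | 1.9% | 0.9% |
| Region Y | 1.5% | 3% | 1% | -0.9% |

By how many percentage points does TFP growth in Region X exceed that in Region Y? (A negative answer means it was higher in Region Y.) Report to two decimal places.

0.10 percentage points

Labor's share = 1 − 0.39 − 0.12 = 0.49.
Region X: TFP = 6.1 − 4.68 − 0.228 − 0.441 = 0.751%.
Region Y: TFP = 1.5 − 1.17 − 0.12 + 0.441 = 0.651%.
Difference = 0.751 − (0.651) = 0.1 pp.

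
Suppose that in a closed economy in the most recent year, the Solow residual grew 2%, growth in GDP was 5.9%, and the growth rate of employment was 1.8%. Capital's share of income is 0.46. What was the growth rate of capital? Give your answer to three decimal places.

Labor's share = 1 − 0.46 = 0.54.
gY = gA + 0.54×1.8 + 0.46×g.
0.46×g = 5.9 − 2 − 0.972 = 2.928.
g = 2.928 / 0.46 = 6.36522%.

6.365%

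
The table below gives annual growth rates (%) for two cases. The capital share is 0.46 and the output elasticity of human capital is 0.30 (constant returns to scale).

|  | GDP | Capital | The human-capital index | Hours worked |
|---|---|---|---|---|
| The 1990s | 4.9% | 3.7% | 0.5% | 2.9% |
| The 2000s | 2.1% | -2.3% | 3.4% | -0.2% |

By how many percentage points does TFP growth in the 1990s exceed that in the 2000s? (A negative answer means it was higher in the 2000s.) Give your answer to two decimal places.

Labor's share = 1 − 0.46 − 0.3 = 0.24.
The 1990s: TFP = 4.9 − 1.702 − 0.15 − 0.696 = 2.352%.
The 2000s: TFP = 2.1 + 1.058 − 1.02 + 0.048 = 2.186%.
Difference = 2.352 − (2.186) = 0.166 pp.

0.17 percentage points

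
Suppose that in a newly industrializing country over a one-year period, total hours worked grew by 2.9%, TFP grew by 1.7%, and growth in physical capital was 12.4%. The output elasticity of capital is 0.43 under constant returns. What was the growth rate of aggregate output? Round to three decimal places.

8.685%

Labor's share = 1 − 0.43 = 0.57.
Physical capital: 0.43 × 12.4 = 5.332 pp.
Total hours worked: 0.57 × 2.9 = 1.653 pp.
Output growth = 1.7 + 6.985 = 8.685%.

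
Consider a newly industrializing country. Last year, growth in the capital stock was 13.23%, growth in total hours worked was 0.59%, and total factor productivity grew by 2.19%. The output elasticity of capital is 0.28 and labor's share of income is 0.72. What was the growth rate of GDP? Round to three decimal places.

6.319%

Labor's share = 1 − 0.28 = 0.72.
The capital stock: 0.28 × 13.23 = 3.7044 pp.
Total hours worked: 0.72 × 0.59 = 0.4248 pp.
Output growth = 2.19 + 4.1292 = 6.3192%.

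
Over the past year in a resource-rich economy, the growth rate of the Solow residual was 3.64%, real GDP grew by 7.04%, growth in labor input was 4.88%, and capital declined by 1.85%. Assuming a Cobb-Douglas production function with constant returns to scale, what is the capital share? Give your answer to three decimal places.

gY = gA + α·gK + (1−α)·gL, so gY − gA − gL = α(gK − gL).
7.04 − 3.64 − 4.88 = α × (-1.85 − 4.88).
-1.48 = -6.73 α, so α = 0.21991.

0.220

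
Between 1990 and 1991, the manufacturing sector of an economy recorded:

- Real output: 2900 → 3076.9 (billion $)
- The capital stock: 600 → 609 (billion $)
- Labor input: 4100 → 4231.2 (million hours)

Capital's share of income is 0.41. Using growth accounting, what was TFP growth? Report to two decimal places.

Real output growth = (3076.9 − 2900) / 2900 = 6.1%.
The capital stock growth = (609 − 600) / 600 = 1.5%.
Labor input growth = (4231.2 − 4100) / 4100 = 3.2%.
Labor's share = 1 − 0.41 = 0.59.
The capital stock: 0.41 × 1.5 = 0.615 pp.
Labor input: 0.59 × 3.2 = 1.888 pp.
TFP growth = 6.1 − 2.503 = 3.597%.

3.60%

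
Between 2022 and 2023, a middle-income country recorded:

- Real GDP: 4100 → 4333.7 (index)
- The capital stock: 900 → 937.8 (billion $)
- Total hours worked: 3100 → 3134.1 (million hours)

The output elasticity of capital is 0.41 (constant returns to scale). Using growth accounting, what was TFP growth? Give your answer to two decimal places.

TFP grew 3.33%.

Real GDP growth = (4333.7 − 4100) / 4100 = 5.7%.
The capital stock growth = (937.8 − 900) / 900 = 4.2%.
Total hours worked growth = (3134.1 − 3100) / 3100 = 1.1%.
Labor's share = 1 − 0.41 = 0.59.
The capital stock: 0.41 × 4.2 = 1.722 pp.
Total hours worked: 0.59 × 1.1 = 0.649 pp.
TFP growth = 5.7 − 2.371 = 3.329%.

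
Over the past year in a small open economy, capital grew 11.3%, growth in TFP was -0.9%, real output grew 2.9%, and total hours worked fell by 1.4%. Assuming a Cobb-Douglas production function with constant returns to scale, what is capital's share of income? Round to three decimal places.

0.409

gY = gA + α·gK + (1−α)·gL, so gY − gA − gL = α(gK − gL).
2.9 + 0.9 + 1.4 = α × (11.3 − (-1.4)).
5.2 = 12.7 α, so α = 0.40945.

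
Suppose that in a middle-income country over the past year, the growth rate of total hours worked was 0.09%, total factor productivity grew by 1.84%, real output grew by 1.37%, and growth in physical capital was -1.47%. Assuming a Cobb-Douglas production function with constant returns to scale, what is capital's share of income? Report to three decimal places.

gY = gA + α·gK + (1−α)·gL, so gY − gA − gL = α(gK − gL).
1.37 − 1.84 − 0.09 = α × (-1.47 − 0.09).
-0.56 = -1.56 α, so α = 0.35897.

0.359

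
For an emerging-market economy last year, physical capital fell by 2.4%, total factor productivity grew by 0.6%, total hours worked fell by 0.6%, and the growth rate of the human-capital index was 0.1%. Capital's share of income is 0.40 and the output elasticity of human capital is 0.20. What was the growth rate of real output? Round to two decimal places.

-0.58%

Labor's share = 1 − 0.4 − 0.2 = 0.4.
Physical capital: 0.4 × (-2.4) = -0.96 pp.
The human-capital index: 0.2 × 0.1 = 0.02 pp.
Total hours worked: 0.4 × (-0.6) = -0.24 pp.
Output growth = 0.6 + (-1.18) = -0.58%.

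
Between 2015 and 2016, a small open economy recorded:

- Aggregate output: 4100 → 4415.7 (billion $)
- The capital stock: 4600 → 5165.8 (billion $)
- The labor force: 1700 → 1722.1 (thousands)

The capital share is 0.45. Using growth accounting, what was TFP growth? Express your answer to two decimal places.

Aggregate output growth = (4415.7 − 4100) / 4100 = 7.7%.
The capital stock growth = (5165.8 − 4600) / 4600 = 12.3%.
The labor force growth = (1722.1 − 1700) / 1700 = 1.3%.
Labor's share = 1 − 0.45 = 0.55.
The capital stock: 0.45 × 12.3 = 5.535 pp.
The labor force: 0.55 × 1.3 = 0.715 pp.
TFP growth = 7.7 − 6.25 = 1.45%.

1.45%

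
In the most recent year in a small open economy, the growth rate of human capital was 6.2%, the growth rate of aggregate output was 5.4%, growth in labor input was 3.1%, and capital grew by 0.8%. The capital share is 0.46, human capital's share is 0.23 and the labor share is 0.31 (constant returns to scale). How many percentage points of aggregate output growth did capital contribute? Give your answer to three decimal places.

Contribution = share × growth = 0.46 × 0.8 = 0.368 pp.

0.368 percentage points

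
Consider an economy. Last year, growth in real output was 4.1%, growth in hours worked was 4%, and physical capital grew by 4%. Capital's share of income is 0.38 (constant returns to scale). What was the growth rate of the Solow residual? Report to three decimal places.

Labor's share = 1 − 0.38 = 0.62.
Physical capital: 0.38 × 4 = 1.52 pp.
Hours worked: 0.62 × 4 = 2.48 pp.
TFP growth = 4.1 − 4 = 0.1%.

0.100%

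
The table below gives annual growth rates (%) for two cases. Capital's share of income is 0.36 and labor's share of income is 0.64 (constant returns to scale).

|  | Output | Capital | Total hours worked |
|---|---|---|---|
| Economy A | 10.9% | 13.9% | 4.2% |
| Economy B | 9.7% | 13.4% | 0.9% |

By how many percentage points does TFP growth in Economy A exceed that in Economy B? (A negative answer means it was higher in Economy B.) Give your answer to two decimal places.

Labor's share = 1 − 0.36 = 0.64.
Economy A: TFP = 10.9 − 5.004 − 2.688 = 3.208%.
Economy B: TFP = 9.7 − 4.824 − 0.576 = 4.3%.
Difference = 3.208 − (4.3) = -1.092 pp.

-1.09 percentage points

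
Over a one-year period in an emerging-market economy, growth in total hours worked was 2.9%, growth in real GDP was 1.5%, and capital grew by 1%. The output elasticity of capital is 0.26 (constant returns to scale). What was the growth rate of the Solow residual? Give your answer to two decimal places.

-0.91%

Labor's share = 1 − 0.26 = 0.74.
Capital: 0.26 × 1 = 0.26 pp.
Total hours worked: 0.74 × 2.9 = 2.146 pp.
TFP growth = 1.5 − 2.406 = -0.906%.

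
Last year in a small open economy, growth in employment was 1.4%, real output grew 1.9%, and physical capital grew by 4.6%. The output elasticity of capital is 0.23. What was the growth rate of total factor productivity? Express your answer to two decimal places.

Labor's share = 1 − 0.23 = 0.77.
Physical capital: 0.23 × 4.6 = 1.058 pp.
Employment: 0.77 × 1.4 = 1.078 pp.
TFP growth = 1.9 − 2.136 = -0.236%.

-0.24%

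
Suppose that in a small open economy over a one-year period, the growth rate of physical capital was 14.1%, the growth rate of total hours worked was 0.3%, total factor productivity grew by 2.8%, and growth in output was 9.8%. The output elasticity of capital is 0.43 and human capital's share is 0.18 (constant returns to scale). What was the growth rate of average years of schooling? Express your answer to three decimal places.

Labor's share = 1 − 0.43 − 0.18 = 0.39.
gY = gA + 0.43×14.1 + 0.39×0.3 + 0.18×g.
0.18×g = 9.8 − 2.8 − 6.18 = 0.82.
g = 0.82 / 0.18 = 4.55556%.

4.556%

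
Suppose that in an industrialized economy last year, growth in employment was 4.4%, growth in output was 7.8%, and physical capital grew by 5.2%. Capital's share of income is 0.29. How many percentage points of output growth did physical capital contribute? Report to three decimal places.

1.508

Contribution = share × growth = 0.29 × 5.2 = 1.508 pp.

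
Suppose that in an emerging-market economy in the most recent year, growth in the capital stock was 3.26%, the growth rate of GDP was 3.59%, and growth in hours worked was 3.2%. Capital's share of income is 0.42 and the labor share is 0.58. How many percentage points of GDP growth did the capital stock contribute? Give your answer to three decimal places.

Contribution = share × growth = 0.42 × 3.26 = 1.3692 pp.

1.369 percentage points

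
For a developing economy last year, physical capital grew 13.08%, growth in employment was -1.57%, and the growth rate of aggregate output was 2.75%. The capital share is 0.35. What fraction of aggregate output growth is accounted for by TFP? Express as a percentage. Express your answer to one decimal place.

TFP accounted for -29.4% of growth.

Labor's share = 1 − 0.35 = 0.65.
Physical capital: 0.35 × 13.08 = 4.578 pp.
Employment: 0.65 × (-1.57) = -1.0205 pp.
TFP growth = 2.75 − 3.5575 = -0.8075%.
TFP share of growth = -0.8075 / 2.75 × 100 = -29.364%.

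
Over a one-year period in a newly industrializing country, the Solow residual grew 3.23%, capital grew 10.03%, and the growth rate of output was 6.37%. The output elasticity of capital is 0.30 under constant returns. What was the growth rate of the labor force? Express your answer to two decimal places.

0.19%

Labor's share = 1 − 0.3 = 0.7.
gY = gA + 0.3×10.03 + 0.7×g.
0.7×g = 6.37 − 3.23 − 3.009 = 0.131.
g = 0.131 / 0.7 = 0.1871%.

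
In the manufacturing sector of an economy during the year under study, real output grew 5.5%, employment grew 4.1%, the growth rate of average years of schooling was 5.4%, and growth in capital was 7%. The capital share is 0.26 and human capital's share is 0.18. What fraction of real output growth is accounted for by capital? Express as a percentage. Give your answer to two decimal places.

33.09%

Capital contributed 0.26 × 7 = 1.82 pp.
Share of growth = 1.82 / 5.5 × 100 = 33.0909%.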